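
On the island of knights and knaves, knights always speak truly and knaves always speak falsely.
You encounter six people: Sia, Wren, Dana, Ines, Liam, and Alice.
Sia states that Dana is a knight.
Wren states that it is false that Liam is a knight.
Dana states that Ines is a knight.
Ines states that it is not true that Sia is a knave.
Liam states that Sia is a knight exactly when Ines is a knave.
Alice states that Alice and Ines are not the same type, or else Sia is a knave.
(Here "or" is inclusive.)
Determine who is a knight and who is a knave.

Sia is a knave, Wren is a knight, Dana is a knave, Ines is a knave, Liam is a knave, and Alice is a knight.

Sia is a knave, and the claim "Dana is a knight" is indeed False.
Wren is a knight; "it is false that Liam is a knight" is True, as required.
Since Dana is a knave, "Ines is a knight" needs to be False, which holds.
As a knave, Ines's statement "it is not true that Sia is a knave" should be False; it is.
Liam is a knave; "Sia is a knight exactly when Ines is a knave" is False, as required.
Alice (knight): "Alice and Ines are not the same type, or else Sia is a knave" — True. ✓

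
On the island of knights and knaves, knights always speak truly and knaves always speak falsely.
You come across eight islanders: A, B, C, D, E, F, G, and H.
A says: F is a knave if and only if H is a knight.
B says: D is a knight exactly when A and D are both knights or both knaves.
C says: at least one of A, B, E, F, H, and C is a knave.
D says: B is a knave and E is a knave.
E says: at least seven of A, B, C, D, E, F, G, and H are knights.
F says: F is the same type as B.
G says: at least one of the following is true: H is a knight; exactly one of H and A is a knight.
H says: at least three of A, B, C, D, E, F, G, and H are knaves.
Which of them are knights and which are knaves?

Knights: A, B, C, G, and H. Knaves: D, E, and F.

A (knight): "F is a knave if and only if H is a knight" — True. ✓
B is a knight, so "D is a knight exactly when A and D are both knights or both knaves" must be True — and it is.
C is a knight, so "at least one of A, B, E, F, H, and C is a knave" must be True — and it is.
D is a knave; "B is a knave and E is a knave" is False, as required.
E is a knave, and the claim "at least seven of A, B, C, D, E, F, G, and H are knights" is indeed False.
F is a knave, and the claim "F is the same type as B" is indeed False.
G is a knight, so "at least one of the following is true: H is a knight; exactly one of H and A is a knight" must be True — and it is.
Since H is a knight, "at least three of A, B, C, D, E, F, G, and H are knaves" needs to be True, which holds.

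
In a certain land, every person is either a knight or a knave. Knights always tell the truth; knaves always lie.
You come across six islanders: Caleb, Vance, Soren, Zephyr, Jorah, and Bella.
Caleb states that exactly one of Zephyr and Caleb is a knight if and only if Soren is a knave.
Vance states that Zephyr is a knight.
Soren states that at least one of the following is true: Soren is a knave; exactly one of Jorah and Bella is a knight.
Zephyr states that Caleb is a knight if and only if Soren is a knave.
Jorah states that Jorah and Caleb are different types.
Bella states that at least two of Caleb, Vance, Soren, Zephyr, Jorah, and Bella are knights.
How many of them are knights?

4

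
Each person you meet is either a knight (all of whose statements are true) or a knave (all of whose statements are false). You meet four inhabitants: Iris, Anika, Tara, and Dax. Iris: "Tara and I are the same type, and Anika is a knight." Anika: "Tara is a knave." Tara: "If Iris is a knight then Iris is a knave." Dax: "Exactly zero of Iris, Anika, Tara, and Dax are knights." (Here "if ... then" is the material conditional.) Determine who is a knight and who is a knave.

Iris is a knave, Anika is a knave, Tara is a knight, and Dax is a knave.

Iris is a knave, so "Tara and I are the same type, and Anika is a knight" must be false — and it is.
Anika is a knave, and the claim "Tara is a knave" is indeed false.
Since Tara is a knight, "if Iris is a knight then Iris is a knave" needs to be true, which holds.
As a knave, Dax's statement "exactly zero of Iris, Anika, Tara, and Dax are knights" should be false; it is.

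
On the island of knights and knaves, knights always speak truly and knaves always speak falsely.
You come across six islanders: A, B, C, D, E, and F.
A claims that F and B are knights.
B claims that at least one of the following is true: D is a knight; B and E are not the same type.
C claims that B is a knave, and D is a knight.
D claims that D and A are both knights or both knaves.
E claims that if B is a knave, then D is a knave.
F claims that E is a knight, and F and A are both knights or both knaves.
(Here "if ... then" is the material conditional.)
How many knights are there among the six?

5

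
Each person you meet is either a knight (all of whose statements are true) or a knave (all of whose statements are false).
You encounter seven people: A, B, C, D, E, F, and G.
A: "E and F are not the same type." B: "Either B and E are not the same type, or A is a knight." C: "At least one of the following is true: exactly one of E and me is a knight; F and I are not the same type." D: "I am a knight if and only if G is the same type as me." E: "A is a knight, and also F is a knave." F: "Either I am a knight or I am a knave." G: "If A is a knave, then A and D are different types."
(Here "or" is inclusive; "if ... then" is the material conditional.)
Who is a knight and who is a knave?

A is a knight; "E and F are not the same type" is true, as required.
Since B is a knight, "either B and E are not the same type, or A is a knight" needs to be true, which holds.
Since C is a knight, "at least one of the following is true: exactly one of E and me is a knight; F and I are not the same type" needs to be true, which holds.
D is a knight, so "I am a knight if and only if G is the same type as me" must be true — and it is.
E is a knave, and the claim "A is a knight, and also F is a knave" is indeed False.
As a knight, F's statement "either I am a knight or I am a knave" should be true; it is.
As a knight, G's statement "if A is a knave, then A and D are different types" should be true; it is.

A is a knight, B is a knight, C is a knight, D is a knight, E is a knave, F is a knight, and G is a knight.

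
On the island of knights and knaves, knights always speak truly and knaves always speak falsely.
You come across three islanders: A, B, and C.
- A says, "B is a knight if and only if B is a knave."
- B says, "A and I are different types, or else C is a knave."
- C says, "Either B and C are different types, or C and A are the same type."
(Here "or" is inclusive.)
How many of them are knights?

The unique consistent assignment is A=knave, B=knave, C=knight.
That has 1 knight.

1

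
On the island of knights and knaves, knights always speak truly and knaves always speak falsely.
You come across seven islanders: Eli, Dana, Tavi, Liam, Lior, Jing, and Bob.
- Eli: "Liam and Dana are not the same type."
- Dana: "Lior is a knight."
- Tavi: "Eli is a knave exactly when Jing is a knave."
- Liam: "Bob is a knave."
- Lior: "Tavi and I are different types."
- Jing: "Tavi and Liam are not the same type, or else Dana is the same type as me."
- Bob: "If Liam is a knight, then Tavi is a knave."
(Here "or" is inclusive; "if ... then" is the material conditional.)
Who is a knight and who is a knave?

Eli is a knight, Dana is a knight, Tavi is a knave, Liam is a knave, Lior is a knight, Jing is a knave, and Bob is a knight.

As a knight, Eli's statement "Liam and Dana are not the same type" should be True; it is.
Dana is a knight; "Lior is a knight" is True, as required.
Tavi is a knave; "Eli is a knave exactly when Jing is a knave" is false, as required.
Liam is a knave, so "Bob is a knave" must be false — and it is.
Lior is a knight, and the claim "Tavi and I are different types" is indeed True.
Jing (knave): "Tavi and Liam are not the same type, or else Dana is the same type as me" — false. ✓
As a knight, Bob's statement "if Liam is a knight, then Tavi is a knave" should be True; it is.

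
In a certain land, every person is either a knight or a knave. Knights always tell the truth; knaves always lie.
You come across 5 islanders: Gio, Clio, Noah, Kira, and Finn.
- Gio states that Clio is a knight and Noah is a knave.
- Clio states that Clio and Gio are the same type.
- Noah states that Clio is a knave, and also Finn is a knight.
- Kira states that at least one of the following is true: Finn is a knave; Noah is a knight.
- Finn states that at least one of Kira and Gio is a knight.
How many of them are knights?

3

The unique consistent assignment is Gio=knight, Clio=knight, Noah=knave, Kira=knave, Finn=knight.
That has 3 knights.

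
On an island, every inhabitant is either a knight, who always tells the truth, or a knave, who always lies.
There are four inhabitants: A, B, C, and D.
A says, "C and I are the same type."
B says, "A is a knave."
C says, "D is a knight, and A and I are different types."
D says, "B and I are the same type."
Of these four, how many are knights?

3

The unique consistent assignment is A=knave, B=knight, C=knight, D=knight.
That has 3 knights.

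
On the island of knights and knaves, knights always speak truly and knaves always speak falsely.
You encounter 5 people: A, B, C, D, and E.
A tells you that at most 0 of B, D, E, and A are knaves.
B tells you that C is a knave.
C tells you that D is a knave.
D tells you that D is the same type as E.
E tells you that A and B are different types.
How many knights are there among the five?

3

The unique consistent assignment is A=knave, B=knight, C=knave, D=knight, E=knight.
That has 3 knights.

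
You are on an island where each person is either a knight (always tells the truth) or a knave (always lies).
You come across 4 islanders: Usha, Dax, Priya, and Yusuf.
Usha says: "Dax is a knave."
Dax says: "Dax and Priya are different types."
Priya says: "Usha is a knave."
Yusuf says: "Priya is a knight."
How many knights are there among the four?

1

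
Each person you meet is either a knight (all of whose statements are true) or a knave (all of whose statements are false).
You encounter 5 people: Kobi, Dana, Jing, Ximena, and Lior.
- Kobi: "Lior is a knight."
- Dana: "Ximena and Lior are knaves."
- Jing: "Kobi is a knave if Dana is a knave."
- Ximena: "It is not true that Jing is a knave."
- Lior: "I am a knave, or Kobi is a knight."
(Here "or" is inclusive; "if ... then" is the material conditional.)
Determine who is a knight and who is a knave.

Kobi is a knight, Dana is a knave, Jing is a knave, Ximena is a knave, and Lior is a knight.

Suppose Kobi is a knave. Then Kobi's statement "Lior is a knight" would have to be false. Checking the 16 ways to assign the others, none is consistent with every speaker.
(For instance, with Dana=knave, Jing=knave, Ximena=knave, Lior=knight, Kobi's claim "Lior is a knight" comes out true where it would need to be false.)
So Kobi must be a knight, making "Lior is a knight" true. Taking Kobi=knight, Dana=knave, Jing=knave, Ximena=knave, Lior=knight, each remaining statement checks out:
  Dana (knave): "Ximena and Lior are knaves" — false. ✓
  Jing (knave): "Kobi is a knave if Dana is a knave" — false. ✓
  Ximena (knave): "it is not true that Jing is a knave" — false. ✓
  Lior (knight): "I am a knave, or Kobi is a knight" — true. ✓
This is the unique consistent assignment.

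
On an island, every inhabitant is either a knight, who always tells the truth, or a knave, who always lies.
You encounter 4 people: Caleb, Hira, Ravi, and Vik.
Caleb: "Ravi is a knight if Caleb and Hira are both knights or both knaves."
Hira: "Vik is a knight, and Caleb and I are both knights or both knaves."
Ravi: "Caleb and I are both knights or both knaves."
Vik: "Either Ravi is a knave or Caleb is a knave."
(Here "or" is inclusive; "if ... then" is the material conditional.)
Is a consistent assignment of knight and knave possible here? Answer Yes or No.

One consistent assignment: Caleb=knight, Hira=knave, Ravi=knight, Vik=knave.

Yes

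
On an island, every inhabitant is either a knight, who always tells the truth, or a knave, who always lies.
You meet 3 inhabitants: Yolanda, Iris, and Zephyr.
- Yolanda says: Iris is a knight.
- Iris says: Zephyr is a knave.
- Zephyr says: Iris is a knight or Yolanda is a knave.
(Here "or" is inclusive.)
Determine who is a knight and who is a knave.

Yolanda is a knave, so "Iris is a knight" must be False — and it is.
Iris is a knave, so "Zephyr is a knave" must be False — and it is.
Zephyr is a knight, so "Iris is a knight or Yolanda is a knave" must be true — and it is.

Knights: Zephyr. Knaves: Yolanda and Iris.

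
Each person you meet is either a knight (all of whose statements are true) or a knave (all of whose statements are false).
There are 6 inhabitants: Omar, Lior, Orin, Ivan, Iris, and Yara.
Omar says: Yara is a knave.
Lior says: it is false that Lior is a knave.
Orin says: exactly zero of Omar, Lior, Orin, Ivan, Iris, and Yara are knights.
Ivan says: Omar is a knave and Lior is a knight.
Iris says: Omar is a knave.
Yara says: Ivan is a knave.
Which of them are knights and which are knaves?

Omar is a knave, Lior is a knave, Orin is a knave, Ivan is a knave, Iris is a knight, and Yara is a knight.

Since Omar is a knave, "Yara is a knave" needs to be False, which holds.
Since Lior is a knave, "it is false that Lior is a knave" needs to be False, which holds.
Orin is a knave; "exactly zero of Omar, Lior, Orin, Ivan, Iris, and Yara are knights" is False, as required.
As a knave, Ivan's statement "Omar is a knave and Lior is a knight" should be False; it is.
As a knight, Iris's statement "Omar is a knave" should be True; it is.
Yara is a knight, and the claim "Ivan is a knave" is indeed True.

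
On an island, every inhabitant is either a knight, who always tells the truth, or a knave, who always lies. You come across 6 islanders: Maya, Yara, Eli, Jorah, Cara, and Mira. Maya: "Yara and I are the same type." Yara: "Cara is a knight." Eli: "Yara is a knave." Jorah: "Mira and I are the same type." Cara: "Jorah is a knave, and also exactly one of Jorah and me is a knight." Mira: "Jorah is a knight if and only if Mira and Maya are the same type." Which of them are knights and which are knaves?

Knights: Yara, Cara, and Mira. Knaves: Maya, Eli, and Jorah.

Maya is a knave, so "Yara and I are the same type" must be False — and it is.
Yara is a knight, and the claim "Cara is a knight" is indeed True.
Since Eli is a knave, "Yara is a knave" needs to be False, which holds.
Jorah is a knave, and the claim "Mira and I are the same type" is indeed False.
Since Cara is a knight, "Jorah is a knave, and also exactly one of Jorah and me is a knight" needs to be True, which holds.
Mira (knight): "Jorah is a knight if and only if Mira and Maya are the same type" — True. ✓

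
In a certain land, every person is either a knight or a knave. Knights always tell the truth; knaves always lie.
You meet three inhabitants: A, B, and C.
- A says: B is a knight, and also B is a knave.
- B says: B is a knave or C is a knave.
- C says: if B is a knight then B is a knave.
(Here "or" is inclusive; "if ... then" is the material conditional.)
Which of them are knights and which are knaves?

A is a knave, B is a knight, and C is a knave.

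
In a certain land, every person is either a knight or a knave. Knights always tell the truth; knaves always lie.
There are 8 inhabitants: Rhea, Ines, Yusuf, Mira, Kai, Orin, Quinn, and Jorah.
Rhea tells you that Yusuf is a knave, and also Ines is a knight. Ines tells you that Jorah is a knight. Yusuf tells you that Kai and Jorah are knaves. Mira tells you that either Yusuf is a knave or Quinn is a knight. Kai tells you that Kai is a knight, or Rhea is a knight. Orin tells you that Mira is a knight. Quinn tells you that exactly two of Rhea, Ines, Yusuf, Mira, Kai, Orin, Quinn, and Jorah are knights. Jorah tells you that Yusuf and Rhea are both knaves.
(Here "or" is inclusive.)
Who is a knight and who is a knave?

Knights: Yusuf. Knaves: Rhea, Ines, Mira, Kai, Orin, Quinn, and Jorah.

Rhea is a knave, and the claim "Yusuf is a knave, and also Ines is a knight" is indeed False.
Ines is a knave; "Jorah is a knight" is False, as required.
As a knight, Yusuf's statement "Kai and Jorah are knaves" should be true; it is.
Mira is a knave, so "either Yusuf is a knave or Quinn is a knight" must be False — and it is.
Kai is a knave; "Kai is a knight, or Rhea is a knight" is False, as required.
Orin is a knave; "Mira is a knight" is False, as required.
Quinn is a knave, and the claim "exactly two of Rhea, Ines, Yusuf, Mira, Kai, Orin, Quinn, and Jorah are knights" is indeed False.
Jorah is a knave, and the claim "Yusuf and Rhea are both knaves" is indeed False.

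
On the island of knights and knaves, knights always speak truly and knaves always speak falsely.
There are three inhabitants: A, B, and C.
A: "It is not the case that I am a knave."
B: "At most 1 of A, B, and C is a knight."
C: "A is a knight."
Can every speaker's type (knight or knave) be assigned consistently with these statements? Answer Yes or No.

Yes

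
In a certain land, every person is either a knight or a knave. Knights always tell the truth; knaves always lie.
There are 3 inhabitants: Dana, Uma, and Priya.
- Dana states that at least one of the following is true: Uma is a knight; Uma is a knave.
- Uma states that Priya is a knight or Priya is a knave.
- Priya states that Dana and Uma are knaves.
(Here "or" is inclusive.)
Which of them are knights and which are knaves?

As a knight, Dana's statement "at least one of the following is true: Uma is a knight; Uma is a knave" should be true; it is.
Uma is a knight, so "Priya is a knight or Priya is a knave" must be true — and it is.
Priya (knave): "Dana and Uma are knaves" — False. ✓

Dana is a knight, Uma is a knight, and Priya is a knave.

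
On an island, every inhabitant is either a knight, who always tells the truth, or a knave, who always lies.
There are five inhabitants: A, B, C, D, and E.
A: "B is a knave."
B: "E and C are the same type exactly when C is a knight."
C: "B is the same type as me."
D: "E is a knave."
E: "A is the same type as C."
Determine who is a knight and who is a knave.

Suppose A is a knight. Then A's statement "B is a knave" would have to be true. Checking the 16 ways to assign the others, none is consistent with every speaker.
(For instance, with B=knight, C=knave, D=knave, E=knight, A's claim "B is a knave" comes out false where it would need to be true.)
So A must be a knave, making "B is a knave" false. Taking A=knave, B=knight, C=knave, D=knave, E=knight, each remaining statement checks out:
  B (knight): "E and C are the same type exactly when C is a knight" — true. ✓
  C (knave): "B is the same type as me" — false. ✓
  D (knave): "E is a knave" — false. ✓
  E (knight): "A is the same type as C" — true. ✓
This is the unique consistent assignment.

Knights: B and E. Knaves: A, C, and D.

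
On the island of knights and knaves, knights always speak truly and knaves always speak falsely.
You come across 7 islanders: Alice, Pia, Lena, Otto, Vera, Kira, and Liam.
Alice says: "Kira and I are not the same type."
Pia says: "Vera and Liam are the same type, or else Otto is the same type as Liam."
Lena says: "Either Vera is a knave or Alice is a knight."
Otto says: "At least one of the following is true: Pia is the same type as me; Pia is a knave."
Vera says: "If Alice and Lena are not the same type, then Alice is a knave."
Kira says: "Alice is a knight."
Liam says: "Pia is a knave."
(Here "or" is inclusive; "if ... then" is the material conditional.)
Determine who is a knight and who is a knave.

Alice (knave): "Kira and I are not the same type" — false. ✓
Pia (knight): "Vera and Liam are the same type, or else Otto is the same type as Liam" — True. ✓
Since Lena is a knave, "either Vera is a knave or Alice is a knight" needs to be false, which holds.
Otto is a knave; "at least one of the following is true: Pia is the same type as me; Pia is a knave" is false, as required.
Vera (knight): "if Alice and Lena are not the same type, then Alice is a knave" — True. ✓
Kira is a knave; "Alice is a knight" is false, as required.
Liam is a knave; "Pia is a knave" is false, as required.

Knights: Pia and Vera. Knaves: Alice, Lena, Otto, Kira, and Liam.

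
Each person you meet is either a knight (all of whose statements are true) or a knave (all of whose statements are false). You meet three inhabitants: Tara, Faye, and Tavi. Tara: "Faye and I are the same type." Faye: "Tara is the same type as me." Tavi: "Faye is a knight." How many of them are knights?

The unique consistent assignment is Tara=knight, Faye=knight, Tavi=knight.
That has 3 knights.

3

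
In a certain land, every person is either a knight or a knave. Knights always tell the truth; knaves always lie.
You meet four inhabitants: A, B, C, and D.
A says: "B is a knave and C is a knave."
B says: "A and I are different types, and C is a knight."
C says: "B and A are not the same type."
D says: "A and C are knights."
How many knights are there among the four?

The unique consistent assignment is A=knave, B=knight, C=knight, D=knave.
That has 2 knights.

2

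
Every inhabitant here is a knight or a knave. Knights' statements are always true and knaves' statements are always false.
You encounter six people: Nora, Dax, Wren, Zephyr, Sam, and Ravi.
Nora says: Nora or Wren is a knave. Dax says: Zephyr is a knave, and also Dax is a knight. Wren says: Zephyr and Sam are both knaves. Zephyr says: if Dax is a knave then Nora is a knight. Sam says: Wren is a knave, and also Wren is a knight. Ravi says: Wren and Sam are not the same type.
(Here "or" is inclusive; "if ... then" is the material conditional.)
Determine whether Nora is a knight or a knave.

Nora is a knight.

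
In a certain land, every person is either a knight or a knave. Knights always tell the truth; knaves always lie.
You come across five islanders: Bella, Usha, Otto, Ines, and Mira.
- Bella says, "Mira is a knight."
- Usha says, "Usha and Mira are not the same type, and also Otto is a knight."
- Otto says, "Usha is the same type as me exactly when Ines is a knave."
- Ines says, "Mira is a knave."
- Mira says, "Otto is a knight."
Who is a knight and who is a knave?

Suppose Bella is a knight. Then Bella's statement "Mira is a knight" would have to be true. Checking the 16 ways to assign the others, none is consistent with every speaker.
(For instance, with Usha=knave, Otto=knave, Ines=knight, Mira=knave, Bella's claim "Mira is a knight" comes out false where it would need to be true.)
So Bella must be a knave, making "Mira is a knight" false. Taking Bella=knave, Usha=knave, Otto=knave, Ines=knight, Mira=knave, each remaining statement checks out:
  Usha (knave): "Usha and Mira are not the same type, and also Otto is a knight" — false. ✓
  Otto (knave): "Usha is the same type as me exactly when Ines is a knave" — false. ✓
  Ines (knight): "Mira is a knave" — true. ✓
  Mira (knave): "Otto is a knight" — false. ✓
This is the unique consistent assignment.

Knights: Ines. Knaves: Bella, Usha, Otto, and Mira.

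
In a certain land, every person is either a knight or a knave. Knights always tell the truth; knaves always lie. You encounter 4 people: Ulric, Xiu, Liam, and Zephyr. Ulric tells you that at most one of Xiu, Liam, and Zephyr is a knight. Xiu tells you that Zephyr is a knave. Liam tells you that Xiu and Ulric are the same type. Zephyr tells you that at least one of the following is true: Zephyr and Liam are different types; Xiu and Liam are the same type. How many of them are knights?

2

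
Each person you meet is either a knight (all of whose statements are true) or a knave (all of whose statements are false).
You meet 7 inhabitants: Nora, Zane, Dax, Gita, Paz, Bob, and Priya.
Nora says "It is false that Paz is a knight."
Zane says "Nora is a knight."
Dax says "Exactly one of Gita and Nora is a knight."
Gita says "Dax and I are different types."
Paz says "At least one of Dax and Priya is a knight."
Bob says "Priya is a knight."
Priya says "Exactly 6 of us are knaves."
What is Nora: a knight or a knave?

Nora is a knight.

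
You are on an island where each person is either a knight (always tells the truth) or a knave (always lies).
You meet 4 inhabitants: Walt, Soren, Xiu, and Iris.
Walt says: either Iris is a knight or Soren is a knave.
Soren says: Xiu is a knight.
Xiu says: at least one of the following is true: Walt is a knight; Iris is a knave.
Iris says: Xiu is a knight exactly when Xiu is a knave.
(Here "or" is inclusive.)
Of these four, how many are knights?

2

The unique consistent assignment is Walt=knave, Soren=knight, Xiu=knight, Iris=knave.
That has 2 knights.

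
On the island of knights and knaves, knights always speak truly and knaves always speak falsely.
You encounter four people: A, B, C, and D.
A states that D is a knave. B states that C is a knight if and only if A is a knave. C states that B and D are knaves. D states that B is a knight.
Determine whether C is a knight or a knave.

C is a knight.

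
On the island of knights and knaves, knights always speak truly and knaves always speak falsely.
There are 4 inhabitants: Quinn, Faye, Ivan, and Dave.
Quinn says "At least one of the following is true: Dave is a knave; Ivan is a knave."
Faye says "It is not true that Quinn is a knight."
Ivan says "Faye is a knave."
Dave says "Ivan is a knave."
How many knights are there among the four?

The unique consistent assignment is Quinn=knight, Faye=knave, Ivan=knight, Dave=knave.
That has 2 knights.

2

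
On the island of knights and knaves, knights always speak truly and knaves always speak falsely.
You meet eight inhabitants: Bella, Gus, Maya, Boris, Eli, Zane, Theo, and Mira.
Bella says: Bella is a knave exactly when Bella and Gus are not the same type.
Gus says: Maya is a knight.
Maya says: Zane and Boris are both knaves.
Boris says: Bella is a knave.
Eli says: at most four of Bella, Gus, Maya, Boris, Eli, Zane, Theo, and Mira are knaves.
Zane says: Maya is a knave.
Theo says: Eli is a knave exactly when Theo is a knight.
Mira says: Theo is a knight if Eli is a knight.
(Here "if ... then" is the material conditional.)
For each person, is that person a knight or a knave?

Bella is a knave, Gus is a knave, Maya is a knave, Boris is a knight, Eli is a knave, Zane is a knight, Theo is a knave, and Mira is a knight.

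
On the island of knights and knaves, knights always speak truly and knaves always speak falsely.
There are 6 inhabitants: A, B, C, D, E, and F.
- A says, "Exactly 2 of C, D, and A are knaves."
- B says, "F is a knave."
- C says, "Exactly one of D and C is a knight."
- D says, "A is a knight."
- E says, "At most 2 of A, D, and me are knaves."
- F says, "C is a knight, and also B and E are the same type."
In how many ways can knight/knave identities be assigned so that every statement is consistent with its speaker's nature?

2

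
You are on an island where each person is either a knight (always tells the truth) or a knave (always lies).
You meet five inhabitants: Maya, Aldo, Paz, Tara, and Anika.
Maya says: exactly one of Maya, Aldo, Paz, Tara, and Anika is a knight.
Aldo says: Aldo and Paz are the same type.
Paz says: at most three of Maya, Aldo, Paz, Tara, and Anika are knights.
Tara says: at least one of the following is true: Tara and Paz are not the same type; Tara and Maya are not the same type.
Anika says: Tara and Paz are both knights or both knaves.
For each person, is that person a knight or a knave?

Maya is a knave, Aldo is a knave, Paz is a knight, Tara is a knight, and Anika is a knight.

Suppose Maya is a knight. Then Maya's statement "exactly one of Maya, Aldo, Paz, Tara, and Anika is a knight" would have to be true. Checking the 16 ways to assign the others, none is consistent with every speaker.
(For instance, with Aldo=knave, Paz=knight, Tara=knight, Anika=knight, Maya's claim "exactly one of Maya, Aldo, Paz, Tara, and Anika is a knight" comes out false where it would need to be true.)
So Maya must be a knave, making "exactly one of Maya, Aldo, Paz, Tara, and Anika is a knight" false. Taking Maya=knave, Aldo=knave, Paz=knight, Tara=knight, Anika=knight, each remaining statement checks out:
  Aldo (knave): "Aldo and Paz are the same type" — false. ✓
  Paz (knight): "at most three of Maya, Aldo, Paz, Tara, and Anika are knights" — true. ✓
  Tara (knight): "at least one of the following is true: Tara and Paz are not the same type; Tara and Maya are not the same type" — true. ✓
  Anika (knight): "Tara and Paz are both knights or both knaves" — true. ✓
This is the unique consistent assignment.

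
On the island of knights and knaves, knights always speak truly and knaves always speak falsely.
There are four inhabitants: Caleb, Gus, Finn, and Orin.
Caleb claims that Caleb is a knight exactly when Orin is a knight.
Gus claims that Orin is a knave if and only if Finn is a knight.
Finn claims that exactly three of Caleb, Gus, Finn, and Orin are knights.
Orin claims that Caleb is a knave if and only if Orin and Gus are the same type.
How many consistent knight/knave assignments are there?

Consistent assignments:
  Caleb=knight, Gus=knave, Finn=knight, Orin=knight
  Caleb=knave, Gus=knight, Finn=knave, Orin=knight

2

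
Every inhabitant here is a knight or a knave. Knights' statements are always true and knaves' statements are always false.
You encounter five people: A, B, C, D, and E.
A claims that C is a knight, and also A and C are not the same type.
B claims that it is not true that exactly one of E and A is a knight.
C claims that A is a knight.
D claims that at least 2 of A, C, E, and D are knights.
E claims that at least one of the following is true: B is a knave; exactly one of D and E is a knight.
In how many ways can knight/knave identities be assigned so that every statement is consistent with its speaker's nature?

3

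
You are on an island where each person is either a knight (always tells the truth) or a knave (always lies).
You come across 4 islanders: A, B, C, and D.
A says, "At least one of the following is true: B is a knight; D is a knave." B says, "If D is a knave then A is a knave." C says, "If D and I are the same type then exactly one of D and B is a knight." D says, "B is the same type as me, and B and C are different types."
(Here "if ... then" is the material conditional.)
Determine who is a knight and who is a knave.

A is a knight, B is a knave, C is a knave, and D is a knave.

Suppose A is a knave. Then A's statement "at least one of the following is true: B is a knight; D is a knave" would have to be false. Checking the 8 ways to assign the others, none is consistent with every speaker.
(For instance, with B=knave, C=knave, D=knave, A's claim "at least one of the following is true: B is a knight; D is a knave" comes out true where it would need to be false.)
So A must be a knight, making "at least one of the following is true: B is a knight; D is a knave" true. Taking A=knight, B=knave, C=knave, D=knave, each remaining statement checks out:
  B (knave): "if D is a knave then A is a knave" — false. ✓
  C (knave): "if D and I are the same type then exactly one of D and B is a knight" — false. ✓
  D (knave): "B is the same type as me, and B and C are different types" — false. ✓
This is the unique consistent assignment.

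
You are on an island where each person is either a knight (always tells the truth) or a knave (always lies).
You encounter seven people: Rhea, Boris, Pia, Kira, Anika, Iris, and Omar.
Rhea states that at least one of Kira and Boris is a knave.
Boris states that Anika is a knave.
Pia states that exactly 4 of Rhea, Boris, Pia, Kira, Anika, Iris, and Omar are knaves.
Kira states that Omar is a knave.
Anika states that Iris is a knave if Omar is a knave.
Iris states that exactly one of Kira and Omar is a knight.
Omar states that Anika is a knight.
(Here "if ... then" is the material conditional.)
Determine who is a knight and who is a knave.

Rhea is a knight, Boris is a knave, Pia is a knave, Kira is a knave, Anika is a knight, Iris is a knight, and Omar is a knight.

Since Rhea is a knight, "at least one of Kira and Boris is a knave" needs to be True, which holds.
Boris is a knave, and the claim "Anika is a knave" is indeed false.
As a knave, Pia's statement "exactly 4 of Rhea, Boris, Pia, Kira, Anika, Iris, and Omar are knaves" should be false; it is.
As a knave, Kira's statement "Omar is a knave" should be false; it is.
Anika is a knight, so "Iris is a knave if Omar is a knave" must be True — and it is.
Iris (knight): "exactly one of Kira and Omar is a knight" — True. ✓
Omar is a knight, and the claim "Anika is a knight" is indeed True.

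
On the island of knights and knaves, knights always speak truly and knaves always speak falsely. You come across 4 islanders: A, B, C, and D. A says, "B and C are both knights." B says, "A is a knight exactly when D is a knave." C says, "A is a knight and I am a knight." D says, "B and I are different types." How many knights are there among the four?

0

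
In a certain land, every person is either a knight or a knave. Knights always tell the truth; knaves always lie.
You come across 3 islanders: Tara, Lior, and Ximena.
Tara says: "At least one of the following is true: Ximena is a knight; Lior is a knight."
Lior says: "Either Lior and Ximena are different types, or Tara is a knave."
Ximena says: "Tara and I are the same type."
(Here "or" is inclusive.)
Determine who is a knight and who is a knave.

Tara is a knight, Lior is a knight, and Ximena is a knave.

Since Tara is a knight, "at least one of the following is true: Ximena is a knight; Lior is a knight" needs to be True, which holds.
Lior is a knight, so "either Lior and Ximena are different types, or Tara is a knave" must be True — and it is.
Ximena is a knave, so "Tara and I are the same type" must be false — and it is.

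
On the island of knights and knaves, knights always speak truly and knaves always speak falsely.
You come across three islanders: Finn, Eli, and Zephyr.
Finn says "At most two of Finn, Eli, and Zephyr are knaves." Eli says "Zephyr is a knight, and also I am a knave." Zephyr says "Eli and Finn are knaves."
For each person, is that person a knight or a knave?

Finn is a knight, so "at most two of Finn, Eli, and Zephyr are knaves" must be True — and it is.
Eli (knave): "Zephyr is a knight, and also I am a knave" — false. ✓
As a knave, Zephyr's statement "Eli and Finn are knaves" should be false; it is.

Knights: Finn. Knaves: Eli and Zephyr.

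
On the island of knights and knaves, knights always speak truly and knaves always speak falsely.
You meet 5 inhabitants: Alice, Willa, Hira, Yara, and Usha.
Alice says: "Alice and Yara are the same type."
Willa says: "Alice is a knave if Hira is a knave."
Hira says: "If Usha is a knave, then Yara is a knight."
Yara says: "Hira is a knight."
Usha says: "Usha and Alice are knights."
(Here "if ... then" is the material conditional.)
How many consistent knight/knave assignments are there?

Consistent assignments:
  Alice=knight, Willa=knight, Hira=knight, Yara=knight, Usha=knight
  Alice=knight, Willa=knight, Hira=knight, Yara=knight, Usha=knave
  Alice=knave, Willa=knight, Hira=knight, Yara=knight, Usha=knave

3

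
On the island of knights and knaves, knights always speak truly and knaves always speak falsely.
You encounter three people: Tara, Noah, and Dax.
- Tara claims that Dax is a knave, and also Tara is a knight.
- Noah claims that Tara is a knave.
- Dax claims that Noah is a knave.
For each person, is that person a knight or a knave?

Knights: Noah. Knaves: Tara and Dax.

Suppose Tara is a knight. Then Tara's statement "Dax is a knave, and also Tara is a knight" would have to be true. Checking the 4 ways to assign the others, none is consistent with every speaker.
(For instance, with Noah=knight, Dax=knave, Noah's claim "Tara is a knave" comes out false where it would need to be true.)
So Tara must be a knave, making "Dax is a knave, and also Tara is a knight" false. Taking Tara=knave, Noah=knight, Dax=knave, each remaining statement checks out:
  Noah (knight): "Tara is a knave" — true. ✓
  Dax (knave): "Noah is a knave" — false. ✓
This is the unique consistent assignment.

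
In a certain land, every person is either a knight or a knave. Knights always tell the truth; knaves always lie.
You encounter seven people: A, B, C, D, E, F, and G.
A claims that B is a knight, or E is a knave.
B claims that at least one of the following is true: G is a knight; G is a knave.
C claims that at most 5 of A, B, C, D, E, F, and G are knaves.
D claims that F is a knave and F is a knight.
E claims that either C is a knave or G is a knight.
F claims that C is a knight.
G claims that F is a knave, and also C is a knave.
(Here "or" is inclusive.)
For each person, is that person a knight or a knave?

A is a knight, B is a knight, C is a knight, D is a knave, E is a knave, F is a knight, and G is a knave.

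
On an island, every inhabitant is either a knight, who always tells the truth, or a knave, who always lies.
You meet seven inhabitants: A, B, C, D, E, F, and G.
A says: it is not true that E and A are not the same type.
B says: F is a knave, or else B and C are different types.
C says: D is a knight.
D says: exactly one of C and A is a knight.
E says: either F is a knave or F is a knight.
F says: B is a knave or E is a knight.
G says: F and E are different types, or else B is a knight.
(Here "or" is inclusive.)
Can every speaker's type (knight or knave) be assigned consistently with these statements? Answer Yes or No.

Yes

One consistent assignment: A=knave, B=knight, C=knave, D=knave, E=knight, F=knight, G=knight.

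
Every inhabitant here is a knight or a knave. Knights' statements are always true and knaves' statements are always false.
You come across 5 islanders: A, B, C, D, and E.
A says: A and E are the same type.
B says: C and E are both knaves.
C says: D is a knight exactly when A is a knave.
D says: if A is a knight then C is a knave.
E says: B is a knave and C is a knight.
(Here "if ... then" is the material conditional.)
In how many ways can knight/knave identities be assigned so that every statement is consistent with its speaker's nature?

Consistent assignments:
  A=knight, B=knave, C=knight, D=knave, E=knight
  A=knave, B=knave, C=knight, D=knight, E=knight

2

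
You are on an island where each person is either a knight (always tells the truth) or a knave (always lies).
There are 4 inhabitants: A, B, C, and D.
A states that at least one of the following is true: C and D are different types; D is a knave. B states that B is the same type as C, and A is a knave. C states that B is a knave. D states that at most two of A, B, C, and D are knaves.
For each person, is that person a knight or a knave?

A (knave): "at least one of the following is true: C and D are different types; D is a knave" — False. ✓
B (knave): "B is the same type as C, and A is a knave" — False. ✓
C (knight): "B is a knave" — true. ✓
Since D is a knight, "at most two of A, B, C, and D are knaves" needs to be true, which holds.

A is a knave, B is a knave, C is a knight, and D is a knight.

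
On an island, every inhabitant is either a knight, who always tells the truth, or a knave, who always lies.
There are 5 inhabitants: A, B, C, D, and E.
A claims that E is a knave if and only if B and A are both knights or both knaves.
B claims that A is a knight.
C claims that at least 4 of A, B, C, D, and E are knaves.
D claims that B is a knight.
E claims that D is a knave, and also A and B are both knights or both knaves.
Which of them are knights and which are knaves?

A is a knight, B is a knight, C is a knave, D is a knight, and E is a knave.

Suppose A is a knave. Then A's statement "E is a knave if and only if B and A are both knights or both knaves" would have to be false. Checking the 16 ways to assign the others, none is consistent with every speaker.
(For instance, with B=knight, C=knave, D=knight, E=knave, B's claim "A is a knight" comes out false where it would need to be true.)
So A must be a knight, making "E is a knave if and only if B and A are both knights or both knaves" true. Taking A=knight, B=knight, C=knave, D=knight, E=knave, each remaining statement checks out:
  B (knight): "A is a knight" — true. ✓
  C (knave): "at least 4 of A, B, C, D, and E are knaves" — false. ✓
  D (knight): "B is a knight" — true. ✓
  E (knave): "D is a knave, and also A and B are both knights or both knaves" — false. ✓
This is the unique consistent assignment.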